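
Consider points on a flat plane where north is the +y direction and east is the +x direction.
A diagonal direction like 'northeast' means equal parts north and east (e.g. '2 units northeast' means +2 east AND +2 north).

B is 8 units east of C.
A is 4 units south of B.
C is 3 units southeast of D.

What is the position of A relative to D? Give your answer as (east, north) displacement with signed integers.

Place D at the origin (east=0, north=0).
  C is 3 units southeast of D: delta (east=+3, north=-3); C at (east=3, north=-3).
  B is 8 units east of C: delta (east=+8, north=+0); B at (east=11, north=-3).
  A is 4 units south of B: delta (east=+0, north=-4); A at (east=11, north=-7).
Therefore A relative to D: (east=11, north=-7).

Answer: A is at (east=11, north=-7) relative to D.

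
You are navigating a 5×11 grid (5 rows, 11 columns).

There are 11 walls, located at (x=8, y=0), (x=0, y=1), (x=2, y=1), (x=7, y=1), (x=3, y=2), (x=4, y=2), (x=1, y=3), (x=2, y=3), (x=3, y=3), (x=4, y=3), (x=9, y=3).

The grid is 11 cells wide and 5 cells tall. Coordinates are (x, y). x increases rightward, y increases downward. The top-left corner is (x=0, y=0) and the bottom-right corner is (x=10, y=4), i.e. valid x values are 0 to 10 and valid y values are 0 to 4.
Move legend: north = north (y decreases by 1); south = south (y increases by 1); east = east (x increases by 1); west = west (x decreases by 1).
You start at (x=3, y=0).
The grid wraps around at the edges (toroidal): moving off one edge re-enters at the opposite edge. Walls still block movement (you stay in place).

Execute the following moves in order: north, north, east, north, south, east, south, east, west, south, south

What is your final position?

Answer: Final position: (x=5, y=3)

Derivation:
Start: (x=3, y=0)
  north (north): (x=3, y=0) -> (x=3, y=4)
  north (north): blocked, stay at (x=3, y=4)
  east (east): (x=3, y=4) -> (x=4, y=4)
  north (north): blocked, stay at (x=4, y=4)
  south (south): (x=4, y=4) -> (x=4, y=0)
  east (east): (x=4, y=0) -> (x=5, y=0)
  south (south): (x=5, y=0) -> (x=5, y=1)
  east (east): (x=5, y=1) -> (x=6, y=1)
  west (west): (x=6, y=1) -> (x=5, y=1)
  south (south): (x=5, y=1) -> (x=5, y=2)
  south (south): (x=5, y=2) -> (x=5, y=3)
Final: (x=5, y=3)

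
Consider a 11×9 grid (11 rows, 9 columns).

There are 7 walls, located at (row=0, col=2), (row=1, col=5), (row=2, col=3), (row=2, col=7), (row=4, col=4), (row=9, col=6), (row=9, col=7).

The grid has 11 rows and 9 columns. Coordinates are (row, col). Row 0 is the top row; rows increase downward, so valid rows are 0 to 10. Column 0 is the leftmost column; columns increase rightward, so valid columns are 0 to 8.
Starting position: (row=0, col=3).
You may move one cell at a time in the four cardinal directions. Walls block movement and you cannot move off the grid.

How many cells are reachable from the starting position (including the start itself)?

BFS flood-fill from (row=0, col=3):
  Distance 0: (row=0, col=3)
  Distance 1: (row=0, col=4), (row=1, col=3)
  Distance 2: (row=0, col=5), (row=1, col=2), (row=1, col=4)
  Distance 3: (row=0, col=6), (row=1, col=1), (row=2, col=2), (row=2, col=4)
  Distance 4: (row=0, col=1), (row=0, col=7), (row=1, col=0), (row=1, col=6), (row=2, col=1), (row=2, col=5), (row=3, col=2), (row=3, col=4)
  Distance 5: (row=0, col=0), (row=0, col=8), (row=1, col=7), (row=2, col=0), (row=2, col=6), (row=3, col=1), (row=3, col=3), (row=3, col=5), (row=4, col=2)
  Distance 6: (row=1, col=8), (row=3, col=0), (row=3, col=6), (row=4, col=1), (row=4, col=3), (row=4, col=5), (row=5, col=2)
  Distance 7: (row=2, col=8), (row=3, col=7), (row=4, col=0), (row=4, col=6), (row=5, col=1), (row=5, col=3), (row=5, col=5), (row=6, col=2)
  Distance 8: (row=3, col=8), (row=4, col=7), (row=5, col=0), (row=5, col=4), (row=5, col=6), (row=6, col=1), (row=6, col=3), (row=6, col=5), (row=7, col=2)
  Distance 9: (row=4, col=8), (row=5, col=7), (row=6, col=0), (row=6, col=4), (row=6, col=6), (row=7, col=1), (row=7, col=3), (row=7, col=5), (row=8, col=2)
  Distance 10: (row=5, col=8), (row=6, col=7), (row=7, col=0), (row=7, col=4), (row=7, col=6), (row=8, col=1), (row=8, col=3), (row=8, col=5), (row=9, col=2)
  Distance 11: (row=6, col=8), (row=7, col=7), (row=8, col=0), (row=8, col=4), (row=8, col=6), (row=9, col=1), (row=9, col=3), (row=9, col=5), (row=10, col=2)
  Distance 12: (row=7, col=8), (row=8, col=7), (row=9, col=0), (row=9, col=4), (row=10, col=1), (row=10, col=3), (row=10, col=5)
  Distance 13: (row=8, col=8), (row=10, col=0), (row=10, col=4), (row=10, col=6)
  Distance 14: (row=9, col=8), (row=10, col=7)
  Distance 15: (row=10, col=8)
Total reachable: 92 (grid has 92 open cells total)

Answer: Reachable cells: 92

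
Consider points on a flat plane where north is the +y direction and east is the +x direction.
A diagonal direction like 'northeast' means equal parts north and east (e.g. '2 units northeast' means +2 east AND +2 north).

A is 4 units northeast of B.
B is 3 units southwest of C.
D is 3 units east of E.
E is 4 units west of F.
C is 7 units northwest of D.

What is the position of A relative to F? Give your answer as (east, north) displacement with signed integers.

Answer: A is at (east=-7, north=8) relative to F.

Derivation:
Place F at the origin (east=0, north=0).
  E is 4 units west of F: delta (east=-4, north=+0); E at (east=-4, north=0).
  D is 3 units east of E: delta (east=+3, north=+0); D at (east=-1, north=0).
  C is 7 units northwest of D: delta (east=-7, north=+7); C at (east=-8, north=7).
  B is 3 units southwest of C: delta (east=-3, north=-3); B at (east=-11, north=4).
  A is 4 units northeast of B: delta (east=+4, north=+4); A at (east=-7, north=8).
Therefore A relative to F: (east=-7, north=8).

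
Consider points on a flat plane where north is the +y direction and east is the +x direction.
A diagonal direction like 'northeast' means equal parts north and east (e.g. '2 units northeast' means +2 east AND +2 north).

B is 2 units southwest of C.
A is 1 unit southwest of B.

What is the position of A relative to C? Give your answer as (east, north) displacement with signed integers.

Answer: A is at (east=-3, north=-3) relative to C.

Derivation:
Place C at the origin (east=0, north=0).
  B is 2 units southwest of C: delta (east=-2, north=-2); B at (east=-2, north=-2).
  A is 1 unit southwest of B: delta (east=-1, north=-1); A at (east=-3, north=-3).
Therefore A relative to C: (east=-3, north=-3).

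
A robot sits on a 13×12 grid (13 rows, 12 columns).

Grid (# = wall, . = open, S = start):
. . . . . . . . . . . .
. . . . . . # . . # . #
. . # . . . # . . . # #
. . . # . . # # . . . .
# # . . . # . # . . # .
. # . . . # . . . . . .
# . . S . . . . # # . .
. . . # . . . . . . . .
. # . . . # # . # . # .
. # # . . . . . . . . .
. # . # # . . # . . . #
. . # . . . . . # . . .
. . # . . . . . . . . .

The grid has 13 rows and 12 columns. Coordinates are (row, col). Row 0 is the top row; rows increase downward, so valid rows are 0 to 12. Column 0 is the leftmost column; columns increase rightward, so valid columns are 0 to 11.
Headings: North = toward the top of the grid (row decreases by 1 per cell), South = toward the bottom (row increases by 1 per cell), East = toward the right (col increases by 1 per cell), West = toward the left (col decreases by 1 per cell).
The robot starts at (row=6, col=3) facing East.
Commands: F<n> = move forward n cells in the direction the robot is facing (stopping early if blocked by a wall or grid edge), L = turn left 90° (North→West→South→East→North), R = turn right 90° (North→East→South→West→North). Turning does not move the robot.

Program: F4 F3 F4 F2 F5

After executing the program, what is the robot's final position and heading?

Answer: Final position: (row=6, col=7), facing East

Derivation:
Start: (row=6, col=3), facing East
  F4: move forward 4, now at (row=6, col=7)
  F3: move forward 0/3 (blocked), now at (row=6, col=7)
  F4: move forward 0/4 (blocked), now at (row=6, col=7)
  F2: move forward 0/2 (blocked), now at (row=6, col=7)
  F5: move forward 0/5 (blocked), now at (row=6, col=7)
Final: (row=6, col=7), facing East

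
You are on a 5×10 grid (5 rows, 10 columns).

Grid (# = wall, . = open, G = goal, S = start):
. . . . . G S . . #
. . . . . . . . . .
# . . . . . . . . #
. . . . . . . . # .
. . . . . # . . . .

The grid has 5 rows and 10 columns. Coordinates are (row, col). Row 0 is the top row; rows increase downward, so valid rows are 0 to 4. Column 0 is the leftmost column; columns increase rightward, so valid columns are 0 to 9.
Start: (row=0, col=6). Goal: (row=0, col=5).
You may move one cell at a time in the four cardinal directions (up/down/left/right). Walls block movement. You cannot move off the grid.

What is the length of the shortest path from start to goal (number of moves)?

Answer: Shortest path length: 1

Derivation:
BFS from (row=0, col=6) until reaching (row=0, col=5):
  Distance 0: (row=0, col=6)
  Distance 1: (row=0, col=5), (row=0, col=7), (row=1, col=6)  <- goal reached here
One shortest path (1 moves): (row=0, col=6) -> (row=0, col=5)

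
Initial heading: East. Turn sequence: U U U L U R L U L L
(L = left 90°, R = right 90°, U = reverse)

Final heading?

Answer: Final heading: North

Derivation:
Start: East
  U (U-turn (180°)) -> West
  U (U-turn (180°)) -> East
  U (U-turn (180°)) -> West
  L (left (90° counter-clockwise)) -> South
  U (U-turn (180°)) -> North
  R (right (90° clockwise)) -> East
  L (left (90° counter-clockwise)) -> North
  U (U-turn (180°)) -> South
  L (left (90° counter-clockwise)) -> East
  L (left (90° counter-clockwise)) -> North
Final: North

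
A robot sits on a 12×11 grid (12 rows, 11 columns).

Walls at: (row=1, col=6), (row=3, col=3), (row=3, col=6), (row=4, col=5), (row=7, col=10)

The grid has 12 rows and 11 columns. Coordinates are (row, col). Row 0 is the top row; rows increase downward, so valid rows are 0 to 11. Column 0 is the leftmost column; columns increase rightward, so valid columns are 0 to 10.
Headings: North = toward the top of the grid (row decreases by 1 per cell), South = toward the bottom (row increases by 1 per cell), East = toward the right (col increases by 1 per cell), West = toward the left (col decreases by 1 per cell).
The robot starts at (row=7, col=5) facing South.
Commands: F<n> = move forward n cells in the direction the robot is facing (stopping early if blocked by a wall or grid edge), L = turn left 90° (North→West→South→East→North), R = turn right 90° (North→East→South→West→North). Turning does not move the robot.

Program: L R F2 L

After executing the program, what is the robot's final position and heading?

Answer: Final position: (row=9, col=5), facing East

Derivation:
Start: (row=7, col=5), facing South
  L: turn left, now facing East
  R: turn right, now facing South
  F2: move forward 2, now at (row=9, col=5)
  L: turn left, now facing East
Final: (row=9, col=5), facing East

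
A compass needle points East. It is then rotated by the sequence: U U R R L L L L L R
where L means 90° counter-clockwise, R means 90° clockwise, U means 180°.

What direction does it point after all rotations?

Answer: Final heading: West

Derivation:
Start: East
  U (U-turn (180°)) -> West
  U (U-turn (180°)) -> East
  R (right (90° clockwise)) -> South
  R (right (90° clockwise)) -> West
  L (left (90° counter-clockwise)) -> South
  L (left (90° counter-clockwise)) -> East
  L (left (90° counter-clockwise)) -> North
  L (left (90° counter-clockwise)) -> West
  L (left (90° counter-clockwise)) -> South
  R (right (90° clockwise)) -> West
Final: West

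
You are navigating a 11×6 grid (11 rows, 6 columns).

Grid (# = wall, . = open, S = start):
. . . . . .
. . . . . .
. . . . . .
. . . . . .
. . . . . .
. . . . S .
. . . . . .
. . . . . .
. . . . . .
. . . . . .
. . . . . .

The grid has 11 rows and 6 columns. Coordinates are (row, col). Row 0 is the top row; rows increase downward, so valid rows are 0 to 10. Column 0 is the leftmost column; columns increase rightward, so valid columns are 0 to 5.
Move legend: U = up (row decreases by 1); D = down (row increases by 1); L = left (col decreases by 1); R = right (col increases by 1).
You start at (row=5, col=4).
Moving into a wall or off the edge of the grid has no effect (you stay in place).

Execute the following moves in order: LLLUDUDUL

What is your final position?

Answer: Final position: (row=4, col=0)

Derivation:
Start: (row=5, col=4)
  L (left): (row=5, col=4) -> (row=5, col=3)
  L (left): (row=5, col=3) -> (row=5, col=2)
  L (left): (row=5, col=2) -> (row=5, col=1)
  U (up): (row=5, col=1) -> (row=4, col=1)
  D (down): (row=4, col=1) -> (row=5, col=1)
  U (up): (row=5, col=1) -> (row=4, col=1)
  D (down): (row=4, col=1) -> (row=5, col=1)
  U (up): (row=5, col=1) -> (row=4, col=1)
  L (left): (row=4, col=1) -> (row=4, col=0)
Final: (row=4, col=0)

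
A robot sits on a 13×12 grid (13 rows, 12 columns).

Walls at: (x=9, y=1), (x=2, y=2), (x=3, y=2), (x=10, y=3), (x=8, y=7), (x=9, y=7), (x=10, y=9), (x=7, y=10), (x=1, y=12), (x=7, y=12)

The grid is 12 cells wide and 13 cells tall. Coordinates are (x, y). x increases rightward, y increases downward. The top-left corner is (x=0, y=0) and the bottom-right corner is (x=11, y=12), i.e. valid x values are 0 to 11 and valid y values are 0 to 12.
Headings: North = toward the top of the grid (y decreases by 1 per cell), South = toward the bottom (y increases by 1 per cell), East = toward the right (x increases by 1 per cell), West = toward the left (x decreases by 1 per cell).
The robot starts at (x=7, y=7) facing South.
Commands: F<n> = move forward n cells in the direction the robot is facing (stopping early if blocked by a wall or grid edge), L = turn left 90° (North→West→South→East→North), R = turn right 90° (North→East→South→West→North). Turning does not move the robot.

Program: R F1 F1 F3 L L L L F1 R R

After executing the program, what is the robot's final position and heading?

Start: (x=7, y=7), facing South
  R: turn right, now facing West
  F1: move forward 1, now at (x=6, y=7)
  F1: move forward 1, now at (x=5, y=7)
  F3: move forward 3, now at (x=2, y=7)
  L: turn left, now facing South
  L: turn left, now facing East
  L: turn left, now facing North
  L: turn left, now facing West
  F1: move forward 1, now at (x=1, y=7)
  R: turn right, now facing North
  R: turn right, now facing East
Final: (x=1, y=7), facing East

Answer: Final position: (x=1, y=7), facing East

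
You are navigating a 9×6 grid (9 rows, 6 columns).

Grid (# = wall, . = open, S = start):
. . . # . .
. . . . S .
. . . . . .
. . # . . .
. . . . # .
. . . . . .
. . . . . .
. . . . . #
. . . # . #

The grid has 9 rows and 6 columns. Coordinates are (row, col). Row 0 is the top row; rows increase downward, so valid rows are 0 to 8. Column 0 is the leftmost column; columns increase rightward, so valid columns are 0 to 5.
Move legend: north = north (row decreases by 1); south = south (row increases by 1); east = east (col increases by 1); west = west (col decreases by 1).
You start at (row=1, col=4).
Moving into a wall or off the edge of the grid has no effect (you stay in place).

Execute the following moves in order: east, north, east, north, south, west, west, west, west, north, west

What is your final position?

Answer: Final position: (row=0, col=0)

Derivation:
Start: (row=1, col=4)
  east (east): (row=1, col=4) -> (row=1, col=5)
  north (north): (row=1, col=5) -> (row=0, col=5)
  east (east): blocked, stay at (row=0, col=5)
  north (north): blocked, stay at (row=0, col=5)
  south (south): (row=0, col=5) -> (row=1, col=5)
  west (west): (row=1, col=5) -> (row=1, col=4)
  west (west): (row=1, col=4) -> (row=1, col=3)
  west (west): (row=1, col=3) -> (row=1, col=2)
  west (west): (row=1, col=2) -> (row=1, col=1)
  north (north): (row=1, col=1) -> (row=0, col=1)
  west (west): (row=0, col=1) -> (row=0, col=0)
Final: (row=0, col=0)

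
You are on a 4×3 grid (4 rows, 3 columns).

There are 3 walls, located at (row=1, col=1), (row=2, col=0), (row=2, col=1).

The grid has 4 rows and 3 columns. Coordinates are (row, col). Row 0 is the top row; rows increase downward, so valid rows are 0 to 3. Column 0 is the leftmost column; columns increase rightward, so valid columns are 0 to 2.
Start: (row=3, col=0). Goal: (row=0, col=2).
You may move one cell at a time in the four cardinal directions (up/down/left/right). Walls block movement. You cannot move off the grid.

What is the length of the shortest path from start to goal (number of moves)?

BFS from (row=3, col=0) until reaching (row=0, col=2):
  Distance 0: (row=3, col=0)
  Distance 1: (row=3, col=1)
  Distance 2: (row=3, col=2)
  Distance 3: (row=2, col=2)
  Distance 4: (row=1, col=2)
  Distance 5: (row=0, col=2)  <- goal reached here
One shortest path (5 moves): (row=3, col=0) -> (row=3, col=1) -> (row=3, col=2) -> (row=2, col=2) -> (row=1, col=2) -> (row=0, col=2)

Answer: Shortest path length: 5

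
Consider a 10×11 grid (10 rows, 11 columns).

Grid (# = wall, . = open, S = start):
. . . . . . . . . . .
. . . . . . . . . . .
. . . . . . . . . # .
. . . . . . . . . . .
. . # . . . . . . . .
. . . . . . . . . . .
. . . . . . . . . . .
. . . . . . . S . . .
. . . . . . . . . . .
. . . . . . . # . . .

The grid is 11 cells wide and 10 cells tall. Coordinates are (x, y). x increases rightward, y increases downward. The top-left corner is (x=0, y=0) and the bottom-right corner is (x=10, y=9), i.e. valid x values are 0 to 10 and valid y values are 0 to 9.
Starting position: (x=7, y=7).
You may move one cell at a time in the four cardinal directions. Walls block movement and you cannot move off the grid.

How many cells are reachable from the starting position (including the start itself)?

Answer: Reachable cells: 107

Derivation:
BFS flood-fill from (x=7, y=7):
  Distance 0: (x=7, y=7)
  Distance 1: (x=7, y=6), (x=6, y=7), (x=8, y=7), (x=7, y=8)
  Distance 2: (x=7, y=5), (x=6, y=6), (x=8, y=6), (x=5, y=7), (x=9, y=7), (x=6, y=8), (x=8, y=8)
  Distance 3: (x=7, y=4), (x=6, y=5), (x=8, y=5), (x=5, y=6), (x=9, y=6), (x=4, y=7), (x=10, y=7), (x=5, y=8), (x=9, y=8), (x=6, y=9), (x=8, y=9)
  Distance 4: (x=7, y=3), (x=6, y=4), (x=8, y=4), (x=5, y=5), (x=9, y=5), (x=4, y=6), (x=10, y=6), (x=3, y=7), (x=4, y=8), (x=10, y=8), (x=5, y=9), (x=9, y=9)
  Distance 5: (x=7, y=2), (x=6, y=3), (x=8, y=3), (x=5, y=4), (x=9, y=4), (x=4, y=5), (x=10, y=5), (x=3, y=6), (x=2, y=7), (x=3, y=8), (x=4, y=9), (x=10, y=9)
  Distance 6: (x=7, y=1), (x=6, y=2), (x=8, y=2), (x=5, y=3), (x=9, y=3), (x=4, y=4), (x=10, y=4), (x=3, y=5), (x=2, y=6), (x=1, y=7), (x=2, y=8), (x=3, y=9)
  Distance 7: (x=7, y=0), (x=6, y=1), (x=8, y=1), (x=5, y=2), (x=4, y=3), (x=10, y=3), (x=3, y=4), (x=2, y=5), (x=1, y=6), (x=0, y=7), (x=1, y=8), (x=2, y=9)
  Distance 8: (x=6, y=0), (x=8, y=0), (x=5, y=1), (x=9, y=1), (x=4, y=2), (x=10, y=2), (x=3, y=3), (x=1, y=5), (x=0, y=6), (x=0, y=8), (x=1, y=9)
  Distance 9: (x=5, y=0), (x=9, y=0), (x=4, y=1), (x=10, y=1), (x=3, y=2), (x=2, y=3), (x=1, y=4), (x=0, y=5), (x=0, y=9)
  Distance 10: (x=4, y=0), (x=10, y=0), (x=3, y=1), (x=2, y=2), (x=1, y=3), (x=0, y=4)
  Distance 11: (x=3, y=0), (x=2, y=1), (x=1, y=2), (x=0, y=3)
  Distance 12: (x=2, y=0), (x=1, y=1), (x=0, y=2)
  Distance 13: (x=1, y=0), (x=0, y=1)
  Distance 14: (x=0, y=0)
Total reachable: 107 (grid has 107 open cells total)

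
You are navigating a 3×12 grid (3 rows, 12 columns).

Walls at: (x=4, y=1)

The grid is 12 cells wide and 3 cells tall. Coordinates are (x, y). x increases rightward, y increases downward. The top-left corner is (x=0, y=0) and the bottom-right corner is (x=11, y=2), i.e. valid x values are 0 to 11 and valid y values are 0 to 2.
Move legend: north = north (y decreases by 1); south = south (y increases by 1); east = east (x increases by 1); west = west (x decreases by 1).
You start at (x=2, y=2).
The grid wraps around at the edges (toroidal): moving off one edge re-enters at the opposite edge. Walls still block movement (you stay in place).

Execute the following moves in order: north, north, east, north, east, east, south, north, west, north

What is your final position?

Start: (x=2, y=2)
  north (north): (x=2, y=2) -> (x=2, y=1)
  north (north): (x=2, y=1) -> (x=2, y=0)
  east (east): (x=2, y=0) -> (x=3, y=0)
  north (north): (x=3, y=0) -> (x=3, y=2)
  east (east): (x=3, y=2) -> (x=4, y=2)
  east (east): (x=4, y=2) -> (x=5, y=2)
  south (south): (x=5, y=2) -> (x=5, y=0)
  north (north): (x=5, y=0) -> (x=5, y=2)
  west (west): (x=5, y=2) -> (x=4, y=2)
  north (north): blocked, stay at (x=4, y=2)
Final: (x=4, y=2)

Answer: Final position: (x=4, y=2)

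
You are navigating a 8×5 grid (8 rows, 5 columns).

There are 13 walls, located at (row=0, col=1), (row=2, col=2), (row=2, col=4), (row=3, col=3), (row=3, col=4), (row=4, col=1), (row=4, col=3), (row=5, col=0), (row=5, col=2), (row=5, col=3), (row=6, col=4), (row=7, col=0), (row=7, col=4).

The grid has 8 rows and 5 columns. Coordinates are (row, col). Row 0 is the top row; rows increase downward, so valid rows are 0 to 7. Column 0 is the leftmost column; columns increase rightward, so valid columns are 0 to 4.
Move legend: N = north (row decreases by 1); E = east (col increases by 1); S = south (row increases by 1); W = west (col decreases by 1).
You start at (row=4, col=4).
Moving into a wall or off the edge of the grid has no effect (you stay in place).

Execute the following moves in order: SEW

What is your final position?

Start: (row=4, col=4)
  S (south): (row=4, col=4) -> (row=5, col=4)
  E (east): blocked, stay at (row=5, col=4)
  W (west): blocked, stay at (row=5, col=4)
Final: (row=5, col=4)

Answer: Final position: (row=5, col=4)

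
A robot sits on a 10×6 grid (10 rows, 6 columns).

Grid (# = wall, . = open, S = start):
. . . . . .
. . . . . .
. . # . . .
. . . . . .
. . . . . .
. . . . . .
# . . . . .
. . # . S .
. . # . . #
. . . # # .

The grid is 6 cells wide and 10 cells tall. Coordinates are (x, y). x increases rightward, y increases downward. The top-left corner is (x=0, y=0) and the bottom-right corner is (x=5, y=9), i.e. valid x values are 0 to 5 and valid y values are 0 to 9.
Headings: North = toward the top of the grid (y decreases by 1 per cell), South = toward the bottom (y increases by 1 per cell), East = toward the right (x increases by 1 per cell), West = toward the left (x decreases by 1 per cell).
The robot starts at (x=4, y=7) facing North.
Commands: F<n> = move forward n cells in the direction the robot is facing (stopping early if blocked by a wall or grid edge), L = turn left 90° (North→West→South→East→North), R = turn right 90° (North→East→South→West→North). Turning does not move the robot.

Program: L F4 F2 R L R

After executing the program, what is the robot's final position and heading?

Start: (x=4, y=7), facing North
  L: turn left, now facing West
  F4: move forward 1/4 (blocked), now at (x=3, y=7)
  F2: move forward 0/2 (blocked), now at (x=3, y=7)
  R: turn right, now facing North
  L: turn left, now facing West
  R: turn right, now facing North
Final: (x=3, y=7), facing North

Answer: Final position: (x=3, y=7), facing North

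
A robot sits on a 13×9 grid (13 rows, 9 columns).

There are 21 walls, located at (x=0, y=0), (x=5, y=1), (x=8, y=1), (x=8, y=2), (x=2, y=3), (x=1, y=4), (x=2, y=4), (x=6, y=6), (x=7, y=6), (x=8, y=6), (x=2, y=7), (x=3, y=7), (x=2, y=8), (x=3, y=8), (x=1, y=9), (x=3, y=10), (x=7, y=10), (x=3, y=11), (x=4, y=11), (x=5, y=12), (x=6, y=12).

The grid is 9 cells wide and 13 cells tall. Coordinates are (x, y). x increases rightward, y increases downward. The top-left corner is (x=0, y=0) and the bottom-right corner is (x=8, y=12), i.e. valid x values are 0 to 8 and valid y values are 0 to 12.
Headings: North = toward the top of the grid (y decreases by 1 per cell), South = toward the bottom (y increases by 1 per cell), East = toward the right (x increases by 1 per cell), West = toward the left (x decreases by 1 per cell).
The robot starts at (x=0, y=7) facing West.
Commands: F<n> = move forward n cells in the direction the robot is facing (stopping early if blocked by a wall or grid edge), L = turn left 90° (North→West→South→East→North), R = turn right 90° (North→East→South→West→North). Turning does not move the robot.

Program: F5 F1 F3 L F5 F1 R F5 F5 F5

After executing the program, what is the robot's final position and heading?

Answer: Final position: (x=0, y=12), facing West

Derivation:
Start: (x=0, y=7), facing West
  F5: move forward 0/5 (blocked), now at (x=0, y=7)
  F1: move forward 0/1 (blocked), now at (x=0, y=7)
  F3: move forward 0/3 (blocked), now at (x=0, y=7)
  L: turn left, now facing South
  F5: move forward 5, now at (x=0, y=12)
  F1: move forward 0/1 (blocked), now at (x=0, y=12)
  R: turn right, now facing West
  [×3]F5: move forward 0/5 (blocked), now at (x=0, y=12)
Final: (x=0, y=12), facing West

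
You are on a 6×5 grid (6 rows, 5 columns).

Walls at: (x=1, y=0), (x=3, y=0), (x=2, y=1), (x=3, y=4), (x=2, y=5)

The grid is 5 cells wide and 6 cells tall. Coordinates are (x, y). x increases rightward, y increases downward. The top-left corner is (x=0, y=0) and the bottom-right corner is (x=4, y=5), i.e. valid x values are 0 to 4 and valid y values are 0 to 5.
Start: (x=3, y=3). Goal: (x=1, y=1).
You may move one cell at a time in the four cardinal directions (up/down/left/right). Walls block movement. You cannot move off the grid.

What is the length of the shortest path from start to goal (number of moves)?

BFS from (x=3, y=3) until reaching (x=1, y=1):
  Distance 0: (x=3, y=3)
  Distance 1: (x=3, y=2), (x=2, y=3), (x=4, y=3)
  Distance 2: (x=3, y=1), (x=2, y=2), (x=4, y=2), (x=1, y=3), (x=2, y=4), (x=4, y=4)
  Distance 3: (x=4, y=1), (x=1, y=2), (x=0, y=3), (x=1, y=4), (x=4, y=5)
  Distance 4: (x=4, y=0), (x=1, y=1), (x=0, y=2), (x=0, y=4), (x=1, y=5), (x=3, y=5)  <- goal reached here
One shortest path (4 moves): (x=3, y=3) -> (x=2, y=3) -> (x=1, y=3) -> (x=1, y=2) -> (x=1, y=1)

Answer: Shortest path length: 4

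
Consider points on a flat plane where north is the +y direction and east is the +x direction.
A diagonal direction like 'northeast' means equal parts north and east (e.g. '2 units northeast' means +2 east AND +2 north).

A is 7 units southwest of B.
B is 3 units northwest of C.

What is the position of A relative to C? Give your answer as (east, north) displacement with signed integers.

Place C at the origin (east=0, north=0).
  B is 3 units northwest of C: delta (east=-3, north=+3); B at (east=-3, north=3).
  A is 7 units southwest of B: delta (east=-7, north=-7); A at (east=-10, north=-4).
Therefore A relative to C: (east=-10, north=-4).

Answer: A is at (east=-10, north=-4) relative to C.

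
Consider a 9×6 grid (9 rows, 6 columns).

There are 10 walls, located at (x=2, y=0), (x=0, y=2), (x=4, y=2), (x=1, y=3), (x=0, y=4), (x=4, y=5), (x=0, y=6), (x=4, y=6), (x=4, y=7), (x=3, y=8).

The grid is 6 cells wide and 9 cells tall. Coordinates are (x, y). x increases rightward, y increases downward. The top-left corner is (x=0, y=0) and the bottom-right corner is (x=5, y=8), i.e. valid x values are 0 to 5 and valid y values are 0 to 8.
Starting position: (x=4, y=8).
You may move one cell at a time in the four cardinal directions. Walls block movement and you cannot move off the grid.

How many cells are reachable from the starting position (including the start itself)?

Answer: Reachable cells: 43

Derivation:
BFS flood-fill from (x=4, y=8):
  Distance 0: (x=4, y=8)
  Distance 1: (x=5, y=8)
  Distance 2: (x=5, y=7)
  Distance 3: (x=5, y=6)
  Distance 4: (x=5, y=5)
  Distance 5: (x=5, y=4)
  Distance 6: (x=5, y=3), (x=4, y=4)
  Distance 7: (x=5, y=2), (x=4, y=3), (x=3, y=4)
  Distance 8: (x=5, y=1), (x=3, y=3), (x=2, y=4), (x=3, y=5)
  Distance 9: (x=5, y=0), (x=4, y=1), (x=3, y=2), (x=2, y=3), (x=1, y=4), (x=2, y=5), (x=3, y=6)
  Distance 10: (x=4, y=0), (x=3, y=1), (x=2, y=2), (x=1, y=5), (x=2, y=6), (x=3, y=7)
  Distance 11: (x=3, y=0), (x=2, y=1), (x=1, y=2), (x=0, y=5), (x=1, y=6), (x=2, y=7)
  Distance 12: (x=1, y=1), (x=1, y=7), (x=2, y=8)
  Distance 13: (x=1, y=0), (x=0, y=1), (x=0, y=7), (x=1, y=8)
  Distance 14: (x=0, y=0), (x=0, y=8)
Total reachable: 43 (grid has 44 open cells total)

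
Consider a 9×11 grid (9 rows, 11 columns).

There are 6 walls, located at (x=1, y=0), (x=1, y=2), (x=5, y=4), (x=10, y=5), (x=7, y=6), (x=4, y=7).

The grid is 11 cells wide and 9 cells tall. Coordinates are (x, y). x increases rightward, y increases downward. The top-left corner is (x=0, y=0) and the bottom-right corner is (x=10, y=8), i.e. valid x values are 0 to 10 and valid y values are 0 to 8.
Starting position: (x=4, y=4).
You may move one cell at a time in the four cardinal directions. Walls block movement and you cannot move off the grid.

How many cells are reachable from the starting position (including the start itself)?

BFS flood-fill from (x=4, y=4):
  Distance 0: (x=4, y=4)
  Distance 1: (x=4, y=3), (x=3, y=4), (x=4, y=5)
  Distance 2: (x=4, y=2), (x=3, y=3), (x=5, y=3), (x=2, y=4), (x=3, y=5), (x=5, y=5), (x=4, y=6)
  Distance 3: (x=4, y=1), (x=3, y=2), (x=5, y=2), (x=2, y=3), (x=6, y=3), (x=1, y=4), (x=2, y=5), (x=6, y=5), (x=3, y=6), (x=5, y=6)
  Distance 4: (x=4, y=0), (x=3, y=1), (x=5, y=1), (x=2, y=2), (x=6, y=2), (x=1, y=3), (x=7, y=3), (x=0, y=4), (x=6, y=4), (x=1, y=5), (x=7, y=5), (x=2, y=6), (x=6, y=6), (x=3, y=7), (x=5, y=7)
  Distance 5: (x=3, y=0), (x=5, y=0), (x=2, y=1), (x=6, y=1), (x=7, y=2), (x=0, y=3), (x=8, y=3), (x=7, y=4), (x=0, y=5), (x=8, y=5), (x=1, y=6), (x=2, y=7), (x=6, y=7), (x=3, y=8), (x=5, y=8)
  Distance 6: (x=2, y=0), (x=6, y=0), (x=1, y=1), (x=7, y=1), (x=0, y=2), (x=8, y=2), (x=9, y=3), (x=8, y=4), (x=9, y=5), (x=0, y=6), (x=8, y=6), (x=1, y=7), (x=7, y=7), (x=2, y=8), (x=4, y=8), (x=6, y=8)
  Distance 7: (x=7, y=0), (x=0, y=1), (x=8, y=1), (x=9, y=2), (x=10, y=3), (x=9, y=4), (x=9, y=6), (x=0, y=7), (x=8, y=7), (x=1, y=8), (x=7, y=8)
  Distance 8: (x=0, y=0), (x=8, y=0), (x=9, y=1), (x=10, y=2), (x=10, y=4), (x=10, y=6), (x=9, y=7), (x=0, y=8), (x=8, y=8)
  Distance 9: (x=9, y=0), (x=10, y=1), (x=10, y=7), (x=9, y=8)
  Distance 10: (x=10, y=0), (x=10, y=8)
Total reachable: 93 (grid has 93 open cells total)

Answer: Reachable cells: 93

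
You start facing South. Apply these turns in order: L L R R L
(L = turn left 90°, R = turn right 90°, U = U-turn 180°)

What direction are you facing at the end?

Answer: Final heading: East

Derivation:
Start: South
  L (left (90° counter-clockwise)) -> East
  L (left (90° counter-clockwise)) -> North
  R (right (90° clockwise)) -> East
  R (right (90° clockwise)) -> South
  L (left (90° counter-clockwise)) -> East
Final: East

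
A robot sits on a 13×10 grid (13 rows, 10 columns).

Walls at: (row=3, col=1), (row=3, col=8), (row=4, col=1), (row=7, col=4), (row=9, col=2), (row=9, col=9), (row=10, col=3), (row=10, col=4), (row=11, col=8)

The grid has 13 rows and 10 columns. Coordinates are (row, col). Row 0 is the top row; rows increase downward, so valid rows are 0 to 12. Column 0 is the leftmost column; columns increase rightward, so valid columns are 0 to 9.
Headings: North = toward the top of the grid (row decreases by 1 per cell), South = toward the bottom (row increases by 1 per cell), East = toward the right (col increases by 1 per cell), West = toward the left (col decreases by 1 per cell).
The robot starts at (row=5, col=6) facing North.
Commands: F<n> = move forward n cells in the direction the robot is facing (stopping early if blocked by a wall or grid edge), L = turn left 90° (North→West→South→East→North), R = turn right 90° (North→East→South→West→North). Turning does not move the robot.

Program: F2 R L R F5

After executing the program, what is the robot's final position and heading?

Start: (row=5, col=6), facing North
  F2: move forward 2, now at (row=3, col=6)
  R: turn right, now facing East
  L: turn left, now facing North
  R: turn right, now facing East
  F5: move forward 1/5 (blocked), now at (row=3, col=7)
Final: (row=3, col=7), facing East

Answer: Final position: (row=3, col=7), facing East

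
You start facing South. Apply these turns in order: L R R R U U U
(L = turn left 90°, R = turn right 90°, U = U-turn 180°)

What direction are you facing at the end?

Start: South
  L (left (90° counter-clockwise)) -> East
  R (right (90° clockwise)) -> South
  R (right (90° clockwise)) -> West
  R (right (90° clockwise)) -> North
  U (U-turn (180°)) -> South
  U (U-turn (180°)) -> North
  U (U-turn (180°)) -> South
Final: South

Answer: Final heading: South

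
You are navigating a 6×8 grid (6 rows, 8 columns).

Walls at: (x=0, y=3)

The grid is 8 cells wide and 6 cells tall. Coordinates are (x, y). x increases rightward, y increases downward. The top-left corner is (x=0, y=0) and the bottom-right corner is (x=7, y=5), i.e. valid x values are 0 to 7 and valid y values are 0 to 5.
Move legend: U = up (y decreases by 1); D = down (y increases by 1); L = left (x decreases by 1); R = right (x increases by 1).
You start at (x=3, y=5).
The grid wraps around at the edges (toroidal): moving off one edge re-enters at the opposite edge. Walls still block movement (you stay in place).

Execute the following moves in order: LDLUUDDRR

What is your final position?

Answer: Final position: (x=3, y=0)

Derivation:
Start: (x=3, y=5)
  L (left): (x=3, y=5) -> (x=2, y=5)
  D (down): (x=2, y=5) -> (x=2, y=0)
  L (left): (x=2, y=0) -> (x=1, y=0)
  U (up): (x=1, y=0) -> (x=1, y=5)
  U (up): (x=1, y=5) -> (x=1, y=4)
  D (down): (x=1, y=4) -> (x=1, y=5)
  D (down): (x=1, y=5) -> (x=1, y=0)
  R (right): (x=1, y=0) -> (x=2, y=0)
  R (right): (x=2, y=0) -> (x=3, y=0)
Final: (x=3, y=0)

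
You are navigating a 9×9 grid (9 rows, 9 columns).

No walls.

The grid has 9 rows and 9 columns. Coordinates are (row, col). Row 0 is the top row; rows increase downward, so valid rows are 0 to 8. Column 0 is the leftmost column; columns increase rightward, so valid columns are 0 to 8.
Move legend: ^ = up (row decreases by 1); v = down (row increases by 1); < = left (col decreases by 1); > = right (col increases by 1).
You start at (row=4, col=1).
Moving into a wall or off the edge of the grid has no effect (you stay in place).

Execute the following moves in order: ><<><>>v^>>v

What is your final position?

Start: (row=4, col=1)
  > (right): (row=4, col=1) -> (row=4, col=2)
  < (left): (row=4, col=2) -> (row=4, col=1)
  < (left): (row=4, col=1) -> (row=4, col=0)
  > (right): (row=4, col=0) -> (row=4, col=1)
  < (left): (row=4, col=1) -> (row=4, col=0)
  > (right): (row=4, col=0) -> (row=4, col=1)
  > (right): (row=4, col=1) -> (row=4, col=2)
  v (down): (row=4, col=2) -> (row=5, col=2)
  ^ (up): (row=5, col=2) -> (row=4, col=2)
  > (right): (row=4, col=2) -> (row=4, col=3)
  > (right): (row=4, col=3) -> (row=4, col=4)
  v (down): (row=4, col=4) -> (row=5, col=4)
Final: (row=5, col=4)

Answer: Final position: (row=5, col=4)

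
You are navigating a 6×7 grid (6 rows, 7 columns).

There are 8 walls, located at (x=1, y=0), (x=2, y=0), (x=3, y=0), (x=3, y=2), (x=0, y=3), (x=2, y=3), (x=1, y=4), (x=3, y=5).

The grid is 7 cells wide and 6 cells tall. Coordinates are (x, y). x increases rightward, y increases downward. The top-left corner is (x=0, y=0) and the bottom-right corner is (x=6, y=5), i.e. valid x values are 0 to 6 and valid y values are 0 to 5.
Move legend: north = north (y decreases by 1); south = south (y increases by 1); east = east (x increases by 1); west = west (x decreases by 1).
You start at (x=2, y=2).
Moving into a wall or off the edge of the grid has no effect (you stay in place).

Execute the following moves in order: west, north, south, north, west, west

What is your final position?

Answer: Final position: (x=0, y=1)

Derivation:
Start: (x=2, y=2)
  west (west): (x=2, y=2) -> (x=1, y=2)
  north (north): (x=1, y=2) -> (x=1, y=1)
  south (south): (x=1, y=1) -> (x=1, y=2)
  north (north): (x=1, y=2) -> (x=1, y=1)
  west (west): (x=1, y=1) -> (x=0, y=1)
  west (west): blocked, stay at (x=0, y=1)
Final: (x=0, y=1)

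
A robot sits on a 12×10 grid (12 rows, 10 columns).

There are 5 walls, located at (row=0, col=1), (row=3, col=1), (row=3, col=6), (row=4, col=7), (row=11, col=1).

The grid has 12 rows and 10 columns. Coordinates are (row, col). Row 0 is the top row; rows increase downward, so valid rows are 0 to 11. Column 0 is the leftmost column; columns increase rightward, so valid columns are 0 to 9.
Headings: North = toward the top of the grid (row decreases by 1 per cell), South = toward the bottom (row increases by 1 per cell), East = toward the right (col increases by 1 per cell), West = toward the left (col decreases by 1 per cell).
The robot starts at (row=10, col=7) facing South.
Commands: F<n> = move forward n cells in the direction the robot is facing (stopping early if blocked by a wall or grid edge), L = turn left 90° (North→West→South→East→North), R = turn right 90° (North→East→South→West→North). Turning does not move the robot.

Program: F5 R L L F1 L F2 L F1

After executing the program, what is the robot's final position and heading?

Answer: Final position: (row=9, col=7), facing West

Derivation:
Start: (row=10, col=7), facing South
  F5: move forward 1/5 (blocked), now at (row=11, col=7)
  R: turn right, now facing West
  L: turn left, now facing South
  L: turn left, now facing East
  F1: move forward 1, now at (row=11, col=8)
  L: turn left, now facing North
  F2: move forward 2, now at (row=9, col=8)
  L: turn left, now facing West
  F1: move forward 1, now at (row=9, col=7)
Final: (row=9, col=7), facing West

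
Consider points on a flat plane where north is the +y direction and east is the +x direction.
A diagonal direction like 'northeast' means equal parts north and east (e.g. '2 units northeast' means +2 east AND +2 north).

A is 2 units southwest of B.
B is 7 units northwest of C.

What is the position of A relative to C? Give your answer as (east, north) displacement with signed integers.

Answer: A is at (east=-9, north=5) relative to C.

Derivation:
Place C at the origin (east=0, north=0).
  B is 7 units northwest of C: delta (east=-7, north=+7); B at (east=-7, north=7).
  A is 2 units southwest of B: delta (east=-2, north=-2); A at (east=-9, north=5).
Therefore A relative to C: (east=-9, north=5).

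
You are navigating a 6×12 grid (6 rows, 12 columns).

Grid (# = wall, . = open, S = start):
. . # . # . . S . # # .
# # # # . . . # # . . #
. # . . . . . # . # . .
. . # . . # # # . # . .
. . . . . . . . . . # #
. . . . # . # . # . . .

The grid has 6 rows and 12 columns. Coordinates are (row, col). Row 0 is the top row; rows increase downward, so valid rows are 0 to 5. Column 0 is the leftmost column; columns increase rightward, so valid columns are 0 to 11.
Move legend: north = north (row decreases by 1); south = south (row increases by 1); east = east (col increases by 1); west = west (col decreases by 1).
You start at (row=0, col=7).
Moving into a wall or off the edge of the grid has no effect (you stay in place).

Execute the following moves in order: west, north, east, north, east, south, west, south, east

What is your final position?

Start: (row=0, col=7)
  west (west): (row=0, col=7) -> (row=0, col=6)
  north (north): blocked, stay at (row=0, col=6)
  east (east): (row=0, col=6) -> (row=0, col=7)
  north (north): blocked, stay at (row=0, col=7)
  east (east): (row=0, col=7) -> (row=0, col=8)
  south (south): blocked, stay at (row=0, col=8)
  west (west): (row=0, col=8) -> (row=0, col=7)
  south (south): blocked, stay at (row=0, col=7)
  east (east): (row=0, col=7) -> (row=0, col=8)
Final: (row=0, col=8)

Answer: Final position: (row=0, col=8)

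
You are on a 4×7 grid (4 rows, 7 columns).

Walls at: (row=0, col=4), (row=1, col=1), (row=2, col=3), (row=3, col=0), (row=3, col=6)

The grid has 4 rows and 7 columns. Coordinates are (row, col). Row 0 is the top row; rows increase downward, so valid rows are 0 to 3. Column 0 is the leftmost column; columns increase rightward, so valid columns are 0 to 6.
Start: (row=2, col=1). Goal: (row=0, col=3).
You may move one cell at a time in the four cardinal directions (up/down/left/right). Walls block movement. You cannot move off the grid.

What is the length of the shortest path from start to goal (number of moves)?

BFS from (row=2, col=1) until reaching (row=0, col=3):
  Distance 0: (row=2, col=1)
  Distance 1: (row=2, col=0), (row=2, col=2), (row=3, col=1)
  Distance 2: (row=1, col=0), (row=1, col=2), (row=3, col=2)
  Distance 3: (row=0, col=0), (row=0, col=2), (row=1, col=3), (row=3, col=3)
  Distance 4: (row=0, col=1), (row=0, col=3), (row=1, col=4), (row=3, col=4)  <- goal reached here
One shortest path (4 moves): (row=2, col=1) -> (row=2, col=2) -> (row=1, col=2) -> (row=1, col=3) -> (row=0, col=3)

Answer: Shortest path length: 4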